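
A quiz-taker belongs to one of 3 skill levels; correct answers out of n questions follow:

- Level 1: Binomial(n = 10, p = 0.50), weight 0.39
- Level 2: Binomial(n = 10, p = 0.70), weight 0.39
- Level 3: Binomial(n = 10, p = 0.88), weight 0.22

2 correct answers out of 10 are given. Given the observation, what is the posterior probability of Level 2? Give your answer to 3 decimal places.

P(component k | x) = w_k·f_k(x) / marginal(x), where marginal(x) = Σ_j w_j·f_j(x).
Evaluate each component's likelihood at the observed value:
  f_1 = 0.0439453
  f_2 = 0.0014467
  f_3 = 1.4984e-06
Weight by the priors:
  w_1·f_1 = 0.39 × 0.0439453 = 0.0171387
  w_2·f_2 = 0.39 × 0.0014467 = 0.000564213
  w_3·f_3 = 0.22 × 1.4984e-06 = 3.29648e-07
Normaliser: 0.0171387 + 0.000564213 + 3.29648e-07 = 0.0177032
So the posterior for Level 2 is 0.000564213 / 0.0177032 ≈ 0.032.

0.032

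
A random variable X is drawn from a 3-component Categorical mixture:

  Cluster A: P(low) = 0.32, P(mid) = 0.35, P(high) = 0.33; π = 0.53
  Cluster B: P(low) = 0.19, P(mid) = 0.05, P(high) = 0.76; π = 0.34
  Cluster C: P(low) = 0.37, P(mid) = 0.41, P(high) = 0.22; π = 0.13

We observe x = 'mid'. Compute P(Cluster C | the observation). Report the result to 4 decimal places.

P(component k | x) = π_k·f_k(x) / marginal(x), where marginal(x) = Σ_j π_j·f_j(x).
Evaluate each component's likelihood at the observed value:
  L_A = 0.35
  L_B = 0.05
  L_C = 0.41
Weight by the priors:
  π_A·L_A = 0.53 × 0.35 = 0.1855
  π_B·L_B = 0.34 × 0.05 = 0.017
  π_C·L_C = 0.13 × 0.41 = 0.0533
Marginal: 0.1855 + 0.017 + 0.0533 = 0.2558
P(Cluster C | x) = 0.0533 / 0.2558 ≈ 0.2084

0.2084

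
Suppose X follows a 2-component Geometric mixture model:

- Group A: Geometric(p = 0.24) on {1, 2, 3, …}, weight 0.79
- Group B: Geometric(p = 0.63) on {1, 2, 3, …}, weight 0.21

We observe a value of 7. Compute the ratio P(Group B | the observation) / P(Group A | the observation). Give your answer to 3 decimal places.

0.009

The posterior odds equal the prior odds times the likelihood ratio: (P(Z=i)/P(Z=j))·(f_i(x)/f_j(x)).
Evaluate each component's likelihood at the observed value:
  p_A = 0.24·(1−0.24)^6 = 0.24·0.1927 = 0.046248
  p_B = 0.63·(1−0.63)^6 = 0.63·0.00256573 = 0.00161641
Odds = (0.21/0.79) × (0.00161641/0.046248) = 0.265823 × 0.0349509 ≈ 0.009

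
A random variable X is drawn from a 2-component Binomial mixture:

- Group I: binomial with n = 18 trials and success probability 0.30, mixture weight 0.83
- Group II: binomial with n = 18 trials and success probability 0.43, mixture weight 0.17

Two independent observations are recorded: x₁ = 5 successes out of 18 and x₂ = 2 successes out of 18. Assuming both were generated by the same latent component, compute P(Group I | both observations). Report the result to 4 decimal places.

By Bayes' theorem, P(k | x) = w_k f_k(x) / Σ_j w_j f_j(x).
Since both observations come from the same component, the likelihood for component k is f_k(x₁)·f_k(x₂).
  p_I = [0.201725] × [0.0457617] = 0.0092313
  p_II = [0.0844491] × [0.00351258] = 0.000296634
Unnormalised posteriors:
  w_I·p_I = 0.83 × 0.0092313 = 0.00766198
  w_II·p_II = 0.17 × 0.000296634 = 5.04278e-05
Denominator: 0.00766198 + 5.04278e-05 = 0.00771241
So the posterior for Group I is 0.00766198 / 0.00771241 ≈ 0.9935.

0.9935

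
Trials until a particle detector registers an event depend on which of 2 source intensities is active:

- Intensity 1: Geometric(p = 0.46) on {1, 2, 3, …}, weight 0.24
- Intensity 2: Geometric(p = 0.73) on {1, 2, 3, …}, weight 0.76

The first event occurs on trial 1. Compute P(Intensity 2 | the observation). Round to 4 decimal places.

The responsibility of component k is π_k f_k(x) divided by Σ_j π_j f_j(x).
Component likelihoods at x = 1:
  p_1 = 0.46
  p_2 = 0.73
Multiply by the mixture weights:
  π_1·p_1 = 0.24 × 0.46 = 0.1104
  π_2·p_2 = 0.76 × 0.73 = 0.5548
Sum: 0.1104 + 0.5548 = 0.6652
So the posterior for Intensity 2 is 0.5548 / 0.6652 ≈ 0.8340.

0.8340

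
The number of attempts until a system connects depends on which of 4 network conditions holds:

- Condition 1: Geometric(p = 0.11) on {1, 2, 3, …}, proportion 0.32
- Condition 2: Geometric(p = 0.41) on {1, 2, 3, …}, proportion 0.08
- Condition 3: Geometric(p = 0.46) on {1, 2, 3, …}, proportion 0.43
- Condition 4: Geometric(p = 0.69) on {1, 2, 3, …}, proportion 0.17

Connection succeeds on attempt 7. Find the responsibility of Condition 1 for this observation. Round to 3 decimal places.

0.732

By Bayes' theorem, P(k | x) = P(Z=k) f_k(x) / Σ_j P(Z=j) f_j(x).
Geometric probabilities:
  L_1 = 0.0546679
  L_2 = 0.017294
  L_3 = 0.0114057
  L_4 = 0.000612378
Multiply by the mixture weights:
  P(Z=1)·L_1 = 0.32 × 0.0546679 = 0.0174937
  P(Z=2)·L_2 = 0.08 × 0.017294 = 0.00138352
  P(Z=3)·L_3 = 0.43 × 0.0114057 = 0.00490443
  P(Z=4)·L_4 = 0.17 × 0.000612378 = 0.000104104
Evidence: 0.0174937 + 0.00138352 + 0.00490443 + 0.000104104 = 0.0238858
P(Condition 1 | the observation) ≈ 0.732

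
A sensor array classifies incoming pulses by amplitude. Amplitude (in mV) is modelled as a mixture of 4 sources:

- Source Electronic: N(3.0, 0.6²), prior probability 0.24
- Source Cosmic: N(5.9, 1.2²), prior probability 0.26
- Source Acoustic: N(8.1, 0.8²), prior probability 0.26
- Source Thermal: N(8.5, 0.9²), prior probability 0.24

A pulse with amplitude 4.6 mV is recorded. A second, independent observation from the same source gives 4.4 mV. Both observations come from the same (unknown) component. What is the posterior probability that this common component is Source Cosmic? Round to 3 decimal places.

The responsibility of component k is π_k f_k(x) divided by Σ_j π_j f_j(x).
Since both observations come from the same component, the likelihood for component k is f_k(x₁)·f_k(x₂).
  f_Electronic = [0.0189933] × [0.0437031] = 0.000830067
  f_Cosmic = [0.184877] × [0.152208] = 0.0281396
  f_Acoustic = [3.47925e-05] × [1.12955e-05] = 3.92999e-10
  f_Thermal = [3.70787e-05] × [1.38099e-05] = 5.12055e-10
Prior × likelihood for each component:
  π_Electronic·f_Electronic = 0.24 × 0.000830067 = 0.000199216
  π_Cosmic·f_Cosmic = 0.26 × 0.0281396 = 0.00731631
  π_Acoustic·f_Acoustic = 0.26 × 3.92999e-10 = 1.0218e-10
  π_Thermal·f_Thermal = 0.24 × 5.12055e-10 = 1.22893e-10
Denominator: 0.000199216 + 0.00731631 + 1.0218e-10 + 1.22893e-10 = 0.00751552
So the posterior for Source Cosmic is 0.00731631 / 0.00751552 ≈ 0.973.

0.973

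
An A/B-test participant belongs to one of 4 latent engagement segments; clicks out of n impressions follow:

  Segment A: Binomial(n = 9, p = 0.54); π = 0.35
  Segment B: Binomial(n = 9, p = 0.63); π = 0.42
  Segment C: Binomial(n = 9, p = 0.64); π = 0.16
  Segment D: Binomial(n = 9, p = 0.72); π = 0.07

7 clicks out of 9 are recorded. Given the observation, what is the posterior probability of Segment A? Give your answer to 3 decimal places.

Posterior ∝ prior × likelihood, so P(k | x) ∝ w_k f_k(x); normalise over all components.
Component likelihoods at x = 7 clicks out of 9:
  p_A = C(9,7)·0.54^7·0.46^2 = 36·0.0133893·0.2116 = 0.101994
  p_B = C(9,7)·0.63^7·0.37^2 = 36·0.0393898·0.1369 = 0.194129
  p_C = C(9,7)·0.64^7·0.36^2 = 36·0.0439805·0.1296 = 0.205195
  p_D = C(9,7)·0.72^7·0.28^2 = 36·0.100306·0.0784 = 0.283104
Weight by the priors:
  w_A·p_A = 0.35 × 0.101994 = 0.0356979
  w_B·p_B = 0.42 × 0.194129 = 0.0815341
  w_C·p_C = 0.16 × 0.205195 = 0.0328312
  w_D·p_D = 0.07 × 0.283104 = 0.0198173
Marginal: 0.0356979 + 0.0815341 + 0.0328312 + 0.0198173 = 0.16988
So the posterior for Segment A is 0.0356979 / 0.16988 ≈ 0.210.

0.210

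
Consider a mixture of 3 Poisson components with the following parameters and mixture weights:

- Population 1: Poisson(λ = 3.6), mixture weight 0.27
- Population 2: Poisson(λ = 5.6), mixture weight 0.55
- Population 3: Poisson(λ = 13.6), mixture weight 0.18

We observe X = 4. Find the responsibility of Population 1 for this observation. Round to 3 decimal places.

By Bayes' theorem, P(k | x) = w_k f_k(x) / Σ_j w_j f_j(x).
Component likelihoods at x = 4:
  f_1 = e^(−3.6)·3.6^4/4! = 0.191222
  f_2 = e^(−5.6)·5.6^4/4! = 0.151528
  f_3 = e^(−13.6)·13.6^4/4! = 0.00176823
Unnormalised posteriors:
  w_1·f_1 = 0.27 × 0.191222 = 0.05163
  w_2·f_2 = 0.55 × 0.151528 = 0.0833402
  w_3·f_3 = 0.18 × 0.00176823 = 0.000318282
Normaliser: 0.05163 + 0.0833402 + 0.000318282 = 0.135288
So the posterior for Population 1 is 0.05163 / 0.135288 ≈ 0.382.

0.382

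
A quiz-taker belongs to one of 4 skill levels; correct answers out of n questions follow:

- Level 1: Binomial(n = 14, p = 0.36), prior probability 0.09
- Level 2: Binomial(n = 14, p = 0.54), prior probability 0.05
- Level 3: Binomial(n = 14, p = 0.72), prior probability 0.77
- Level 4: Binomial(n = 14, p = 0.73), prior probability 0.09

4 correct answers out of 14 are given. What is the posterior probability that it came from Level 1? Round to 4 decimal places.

0.8759

By Bayes' theorem, P(k | x) = w_k f_k(x) / Σ_j w_j f_j(x).
Binomial probabilities:
  p_1 = 0.19384
  p_2 = 0.0361067
  p_3 = 0.000796791
  p_4 = 0.000585279
Unnormalised posteriors:
  w_1·p_1 = 0.09 × 0.19384 = 0.0174456
  w_2·p_2 = 0.05 × 0.0361067 = 0.00180533
  w_3·p_3 = 0.77 × 0.000796791 = 0.000613529
  w_4·p_4 = 0.09 × 0.000585279 = 5.26751e-05
Evidence: 0.0174456 + 0.00180533 + 0.000613529 + 5.26751e-05 = 0.0199172
P(Level 1 | data) = 0.0174456 / 0.0199172 ≈ 0.8759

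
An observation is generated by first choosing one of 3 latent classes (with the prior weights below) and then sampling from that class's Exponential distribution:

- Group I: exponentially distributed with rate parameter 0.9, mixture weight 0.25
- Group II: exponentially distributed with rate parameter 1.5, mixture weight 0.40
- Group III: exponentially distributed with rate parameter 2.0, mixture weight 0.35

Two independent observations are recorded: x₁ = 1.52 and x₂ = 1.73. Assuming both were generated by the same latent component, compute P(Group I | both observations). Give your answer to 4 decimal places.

0.5476

Apply Bayes' rule: the posterior for each component is proportional to its prior times its likelihood at x.
Since both observations come from the same component, the likelihood for component k is f_k(x₁)·f_k(x₂).
  L_I = [0.229154] × [0.189691] = 0.0434684
  L_II = [0.153426] × [0.111969] = 0.017179
  L_III = [0.0956698] × [0.0628595] = 0.00601376
Weight by the priors:
  π_I·L_I = 0.25 × 0.0434684 = 0.0108671
  π_II·L_II = 0.40 × 0.017179 = 0.00687158
  π_III·L_III = 0.35 × 0.00601376 = 0.00210481
Sum: 0.0108671 + 0.00687158 + 0.00210481 = 0.0198435
Responsibility of Group I: 0.0108671 / 0.0198435 ≈ 0.5476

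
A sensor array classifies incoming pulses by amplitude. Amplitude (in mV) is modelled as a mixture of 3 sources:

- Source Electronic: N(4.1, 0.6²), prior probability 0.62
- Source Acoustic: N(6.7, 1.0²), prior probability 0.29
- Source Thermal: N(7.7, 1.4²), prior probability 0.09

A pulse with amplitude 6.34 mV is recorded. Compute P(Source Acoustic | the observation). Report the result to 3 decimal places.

0.869

Posterior ∝ prior × likelihood, so P(k | x) ∝ P(Z=k) f_k(x); normalise over all components.
Normal densities:
  L_Electronic = 0.000625473
  L_Acoustic = 0.373911
  L_Thermal = 0.177773
Multiply by the mixture weights:
  P(Z=Electronic)·L_Electronic = 0.62 × 0.000625473 = 0.000387793
  P(Z=Acoustic)·L_Acoustic = 0.29 × 0.373911 = 0.108434
  P(Z=Thermal)·L_Thermal = 0.09 × 0.177773 = 0.0159996
Normaliser: 0.000387793 + 0.108434 + 0.0159996 = 0.124821
Responsibility of Source Acoustic: 0.108434 / 0.124821 ≈ 0.869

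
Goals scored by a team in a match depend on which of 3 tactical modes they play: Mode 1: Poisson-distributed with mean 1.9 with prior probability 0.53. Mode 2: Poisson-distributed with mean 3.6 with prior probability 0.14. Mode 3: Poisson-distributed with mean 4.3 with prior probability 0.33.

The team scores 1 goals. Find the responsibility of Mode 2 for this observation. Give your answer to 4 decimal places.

P(component k | x) = π_k·f_k(x) / marginal(x), where marginal(x) = Σ_j π_j·f_j(x).
Poisson probabilities:
  L_1 = 0.28418
  L_2 = 0.0983654
  L_3 = 0.0583448
Unnormalised posteriors:
  π_1·L_1 = 0.53 × 0.28418 = 0.150616
  π_2·L_2 = 0.14 × 0.0983654 = 0.0137712
  π_3·L_3 = 0.33 × 0.0583448 = 0.0192538
Denominator: 0.150616 + 0.0137712 + 0.0192538 = 0.183641
P(Mode 2 | x) ≈ 0.0750

0.0750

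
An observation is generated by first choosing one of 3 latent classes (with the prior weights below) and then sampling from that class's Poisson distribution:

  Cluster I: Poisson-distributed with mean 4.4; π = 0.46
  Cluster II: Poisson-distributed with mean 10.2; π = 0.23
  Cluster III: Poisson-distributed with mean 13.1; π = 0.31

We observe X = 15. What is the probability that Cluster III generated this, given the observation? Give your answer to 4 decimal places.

Posterior ∝ prior × likelihood, so P(k | x) ∝ w_k f_k(x); normalise over all components.
Component likelihoods at x = 15:
  L_I = e^(−4.4)·4.4^15/15! = 4.21109e-05
  L_II = e^(−10.2)·10.2^15/15! = 0.038256
  L_III = e^(−13.1)·13.1^15/15! = 0.0898074
Unnormalised posteriors:
  w_I·L_I = 0.46 × 4.21109e-05 = 1.9371e-05
  w_II·L_II = 0.23 × 0.038256 = 0.00879887
  w_III·L_III = 0.31 × 0.0898074 = 0.0278403
Marginal: 1.9371e-05 + 0.00879887 + 0.0278403 = 0.0366585
P(Cluster III | 15) ≈ 0.7594

0.7594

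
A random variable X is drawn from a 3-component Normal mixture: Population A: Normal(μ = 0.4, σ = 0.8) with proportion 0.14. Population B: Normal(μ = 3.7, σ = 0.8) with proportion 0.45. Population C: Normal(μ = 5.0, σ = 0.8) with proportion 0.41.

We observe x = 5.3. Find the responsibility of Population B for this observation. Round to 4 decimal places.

Posterior ∝ prior × likelihood, so P(k | x) ∝ P(Z=k) f_k(x); normalise over all components.
Normal densities:
  L_A = 3.55964e-09
  L_B = 0.0674887
  L_C = 0.464819
Multiply by the mixture weights:
  P(Z=A)·L_A = 0.14 × 3.55964e-09 = 4.98349e-10
  P(Z=B)·L_B = 0.45 × 0.0674887 = 0.0303699
  P(Z=C)·L_C = 0.41 × 0.464819 = 0.190576
Marginal: 4.98349e-10 + 0.0303699 + 0.190576 = 0.220946
So the posterior for Population B is 0.0303699 / 0.220946 ≈ 0.1375.

0.1375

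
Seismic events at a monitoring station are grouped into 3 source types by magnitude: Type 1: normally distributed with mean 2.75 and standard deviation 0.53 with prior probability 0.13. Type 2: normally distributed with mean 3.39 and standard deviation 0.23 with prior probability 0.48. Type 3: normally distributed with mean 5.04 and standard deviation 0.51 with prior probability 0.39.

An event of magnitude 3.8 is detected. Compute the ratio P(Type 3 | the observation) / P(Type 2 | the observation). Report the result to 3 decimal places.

0.093

The posterior odds equal the prior odds times the likelihood ratio: (P(Z=i)/P(Z=j))·(f_i(x)/f_j(x)).
Normal densities:
  p_1 = 0.105769
  p_2 = 0.354124
  p_3 = 0.040706
0.0158753 / 0.169979 ≈ 0.093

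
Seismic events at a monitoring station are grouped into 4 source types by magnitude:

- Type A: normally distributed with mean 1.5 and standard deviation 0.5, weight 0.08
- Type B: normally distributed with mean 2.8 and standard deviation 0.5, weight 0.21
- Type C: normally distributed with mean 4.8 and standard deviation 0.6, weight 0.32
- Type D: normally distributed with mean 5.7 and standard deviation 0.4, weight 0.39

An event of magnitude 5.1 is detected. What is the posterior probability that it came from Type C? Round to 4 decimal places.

0.5979

Apply Bayes' rule: the posterior for each component is proportional to its prior times its likelihood at x.
Evaluate each component's likelihood at the observed value:
  p_A = (1/(0.5·√(2π)))·exp(−(5.1−1.5)²/(2·0.5²)) = 0.797885·exp(-25.92000) = 4.41598e-12
  p_B = (1/(0.5·√(2π)))·exp(−(5.1−2.8)²/(2·0.5²)) = 0.797885·exp(-10.58000) = 2.02817e-05
  p_C = (1/(0.6·√(2π)))·exp(−(5.1−4.8)²/(2·0.6²)) = 0.664904·exp(-0.12500) = 0.586776
  p_D = (1/(0.4·√(2π)))·exp(−(5.1−5.7)²/(2·0.4²)) = 0.997356·exp(-1.12500) = 0.323794
Unnormalised posteriors:
  w_A·p_A = 0.08 × 4.41598e-12 = 3.53278e-13
  w_B·p_B = 0.21 × 2.02817e-05 = 4.25916e-06
  w_C·p_C = 0.32 × 0.586776 = 0.187768
  w_D·p_D = 0.39 × 0.323794 = 0.12628
Marginal: 3.53278e-13 + 4.25916e-06 + 0.187768 + 0.12628 = 0.314052
So the posterior for Type C is 0.187768 / 0.314052 ≈ 0.5979.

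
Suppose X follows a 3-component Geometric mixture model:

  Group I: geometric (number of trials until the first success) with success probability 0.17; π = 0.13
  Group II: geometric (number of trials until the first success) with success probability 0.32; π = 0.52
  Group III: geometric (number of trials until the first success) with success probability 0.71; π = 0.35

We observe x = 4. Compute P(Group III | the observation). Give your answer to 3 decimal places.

P(component k | x) = π_k·f_k(x) / marginal(x), where marginal(x) = Σ_j π_j·f_j(x).
Evaluate each component's likelihood at the observed value:
  p_I = 0.17·(1−0.17)^3 = 0.17·0.571787 = 0.0972038
  p_II = 0.32·(1−0.32)^3 = 0.32·0.314432 = 0.100618
  p_III = 0.71·(1−0.71)^3 = 0.71·0.024389 = 0.0173162
Prior × likelihood for each component:
  π_I·p_I = 0.13 × 0.0972038 = 0.0126365
  π_II·p_II = 0.52 × 0.100618 = 0.0523215
  π_III·p_III = 0.35 × 0.0173162 = 0.00606067
Normaliser: 0.0126365 + 0.0523215 + 0.00606067 = 0.0710186
So the posterior for Group III is 0.00606067 / 0.0710186 ≈ 0.085.

0.085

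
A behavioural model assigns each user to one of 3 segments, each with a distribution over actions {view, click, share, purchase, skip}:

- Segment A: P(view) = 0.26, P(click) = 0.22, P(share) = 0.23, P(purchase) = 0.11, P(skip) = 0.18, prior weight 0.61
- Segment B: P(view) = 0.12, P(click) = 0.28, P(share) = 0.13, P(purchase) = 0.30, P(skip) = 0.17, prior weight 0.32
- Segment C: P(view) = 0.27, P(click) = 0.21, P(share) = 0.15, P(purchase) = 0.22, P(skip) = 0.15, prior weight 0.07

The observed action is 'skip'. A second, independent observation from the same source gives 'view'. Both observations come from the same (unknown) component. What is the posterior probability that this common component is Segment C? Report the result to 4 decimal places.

P(component k | x) = w_k·f_k(x) / marginal(x), where marginal(x) = Σ_j w_j·f_j(x).
Since both observations come from the same component, the likelihood for component k is f_k(x₁)·f_k(x₂).
  p_A = [P(skip | comp) = 0.18] × [0.26] = 0.0468
  p_B = [P(skip | comp) = 0.17] × [0.12] = 0.0204
  p_C = [P(skip | comp) = 0.15] × [0.27] = 0.0405
Multiply by the mixture weights:
  w_A·p_A = 0.61 × 0.0468 = 0.028548
  w_B·p_B = 0.32 × 0.0204 = 0.006528
  w_C·p_C = 0.07 × 0.0405 = 0.002835
Normaliser: 0.028548 + 0.006528 + 0.002835 = 0.037911
P(Segment C | x) = 0.002835 / 0.037911 ≈ 0.0748

0.0748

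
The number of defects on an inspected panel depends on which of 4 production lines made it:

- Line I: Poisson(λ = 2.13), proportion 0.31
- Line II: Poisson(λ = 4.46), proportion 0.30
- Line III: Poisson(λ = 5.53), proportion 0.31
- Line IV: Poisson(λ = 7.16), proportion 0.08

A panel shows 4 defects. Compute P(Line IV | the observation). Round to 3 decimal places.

0.047

Posterior ∝ prior × likelihood, so P(k | x) ∝ π_k f_k(x); normalise over all components.
Evaluate each component's likelihood at the observed value:
  p_I = 0.10192
  p_II = 0.190623
  p_III = 0.15454
  p_IV = 0.0850927
Unnormalised posteriors:
  π_I·p_I = 0.31 × 0.10192 = 0.0315952
  π_II·p_II = 0.30 × 0.190623 = 0.0571868
  π_III·p_III = 0.31 × 0.15454 = 0.0479074
  π_IV·p_IV = 0.08 × 0.0850927 = 0.00680742
Denominator: 0.0315952 + 0.0571868 + 0.0479074 + 0.00680742 = 0.143497
P(Line IV | x) ≈ 0.047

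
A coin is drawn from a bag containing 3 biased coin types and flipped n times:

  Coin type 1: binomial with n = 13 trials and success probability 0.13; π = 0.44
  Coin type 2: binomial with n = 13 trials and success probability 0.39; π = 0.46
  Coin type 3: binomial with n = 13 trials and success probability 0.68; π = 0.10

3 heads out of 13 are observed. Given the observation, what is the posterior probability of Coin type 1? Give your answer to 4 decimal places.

0.5519

By Bayes' theorem, P(k | x) = P(Z=k) f_k(x) / Σ_j P(Z=j) f_j(x).
Component likelihoods at x = 3 heads out of 13:
  L_1 = 0.156095
  L_2 = 0.12102
  L_3 = 0.00101249
Prior × likelihood for each component:
  P(Z=1)·L_1 = 0.44 × 0.156095 = 0.0686817
  P(Z=2)·L_2 = 0.46 × 0.12102 = 0.0556693
  P(Z=3)·L_3 = 0.10 × 0.00101249 = 0.000101249
Denominator: 0.0686817 + 0.0556693 + 0.000101249 = 0.124452
Responsibility of Coin type 1: 0.0686817 / 0.124452 ≈ 0.5519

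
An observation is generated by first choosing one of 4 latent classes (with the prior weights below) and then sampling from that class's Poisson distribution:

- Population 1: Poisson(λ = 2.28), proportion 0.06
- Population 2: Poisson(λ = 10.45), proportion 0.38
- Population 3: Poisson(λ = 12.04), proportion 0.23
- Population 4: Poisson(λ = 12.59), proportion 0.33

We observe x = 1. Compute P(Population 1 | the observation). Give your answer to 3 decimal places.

0.990

P(component k | x) = π_k·f_k(x) / marginal(x), where marginal(x) = Σ_j π_j·f_j(x).
Component likelihoods at x = 1:
  L_1 = e^(−2.28)·2.28^1/1! = 0.233208
  L_2 = e^(−10.45)·10.45^1/1! = 0.000302509
  L_3 = e^(−12.04)·12.04^1/1! = 7.10757e-05
  L_4 = e^(−12.59)·12.59^1/1! = 4.28803e-05
Unnormalised posteriors:
  π_1·L_1 = 0.06 × 0.233208 = 0.0139925
  π_2·L_2 = 0.38 × 0.000302509 = 0.000114954
  π_3·L_3 = 0.23 × 7.10757e-05 = 1.63474e-05
  π_4·L_4 = 0.33 × 4.28803e-05 = 1.41505e-05
Marginal: 0.0139925 + 0.000114954 + 1.63474e-05 + 1.41505e-05 = 0.0141379
Responsibility of Population 1: 0.0139925 / 0.0141379 ≈ 0.990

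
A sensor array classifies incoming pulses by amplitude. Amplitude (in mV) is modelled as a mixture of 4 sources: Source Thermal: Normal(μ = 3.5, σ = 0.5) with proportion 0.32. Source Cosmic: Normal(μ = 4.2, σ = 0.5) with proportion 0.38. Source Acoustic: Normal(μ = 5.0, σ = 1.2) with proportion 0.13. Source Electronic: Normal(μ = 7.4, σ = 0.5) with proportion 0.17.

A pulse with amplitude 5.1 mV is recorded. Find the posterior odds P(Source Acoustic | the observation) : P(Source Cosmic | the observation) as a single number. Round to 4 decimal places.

0.7178

Since P(k|x) ∝ π_k f_k(x), the posterior odds are π_i f_i(x) / (π_j f_j(x)).
Evaluate each component's likelihood at the observed value:
  f_Thermal = (1/(0.5·√(2π)))·exp(−(5.1−3.5)²/(2·0.5²)) = 0.797885·exp(-5.12000) = 0.00476818
  f_Cosmic = (1/(0.5·√(2π)))·exp(−(5.1−4.2)²/(2·0.5²)) = 0.797885·exp(-1.62000) = 0.1579
  f_Acoustic = (1/(1.2·√(2π)))·exp(−(5.1−5.0)²/(2·1.2²)) = 0.332452·exp(-0.00347) = 0.3313
  f_Electronic = (1/(0.5·√(2π)))·exp(−(5.1−7.4)²/(2·0.5²)) = 0.797885·exp(-10.58000) = 2.02817e-05
0.0430689 / 0.0600021 ≈ 0.7178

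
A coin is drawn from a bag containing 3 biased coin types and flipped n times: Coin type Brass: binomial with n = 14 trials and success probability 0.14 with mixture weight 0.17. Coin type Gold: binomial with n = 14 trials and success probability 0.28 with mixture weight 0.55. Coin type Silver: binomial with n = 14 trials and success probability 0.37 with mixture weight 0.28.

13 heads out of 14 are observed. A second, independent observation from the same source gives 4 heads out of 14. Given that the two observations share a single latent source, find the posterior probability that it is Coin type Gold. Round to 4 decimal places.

Apply Bayes' rule: the posterior for each component is proportional to its prior times its likelihood at x.
Since both observations come from the same component, the likelihood for component k is f_k(x₁)·f_k(x₂).
  L_Brass = [9.55633e-11] × [0.0851002] = 8.13246e-12
  L_Gold = [6.55413e-07] × [0.230352] = 1.50975e-07
  L_Silver = [2.14828e-05] × [0.184776] = 3.96952e-06
Prior × likelihood for each component:
  w_Brass·L_Brass = 0.17 × 8.13246e-12 = 1.38252e-12
  w_Gold·L_Gold = 0.55 × 1.50975e-07 = 8.30365e-08
  w_Silver·L_Silver = 0.28 × 3.96952e-06 = 1.11146e-06
Sum: 1.38252e-12 + 8.30365e-08 + 1.11146e-06 = 1.1945e-06
So the posterior for Coin type Gold is 8.30365e-08 / 1.1945e-06 ≈ 0.0695.

0.0695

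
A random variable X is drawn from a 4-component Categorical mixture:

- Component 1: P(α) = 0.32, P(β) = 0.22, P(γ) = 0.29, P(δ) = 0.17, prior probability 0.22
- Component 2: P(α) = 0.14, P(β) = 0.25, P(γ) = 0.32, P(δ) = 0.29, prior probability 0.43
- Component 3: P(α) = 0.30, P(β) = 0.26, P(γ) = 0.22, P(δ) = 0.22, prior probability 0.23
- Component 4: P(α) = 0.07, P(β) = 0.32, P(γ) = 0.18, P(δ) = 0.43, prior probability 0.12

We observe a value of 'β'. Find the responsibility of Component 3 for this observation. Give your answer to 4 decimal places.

Posterior ∝ prior × likelihood, so P(k | x) ∝ π_k f_k(x); normalise over all components.
Categorical probabilities:
  f_1 = P(β | comp) = 0.22
  f_2 = P(β | comp) = 0.25
  f_3 = P(β | comp) = 0.26
  f_4 = P(β | comp) = 0.32
Unnormalised posteriors:
  π_1·f_1 = 0.22 × 0.22 = 0.0484
  π_2·f_2 = 0.43 × 0.25 = 0.1075
  π_3·f_3 = 0.23 × 0.26 = 0.0598
  π_4·f_4 = 0.12 × 0.32 = 0.0384
Marginal: 0.0484 + 0.1075 + 0.0598 + 0.0384 = 0.2541
P(Component 3 | 'β') = 0.0598 / 0.2541 ≈ 0.2353

0.2353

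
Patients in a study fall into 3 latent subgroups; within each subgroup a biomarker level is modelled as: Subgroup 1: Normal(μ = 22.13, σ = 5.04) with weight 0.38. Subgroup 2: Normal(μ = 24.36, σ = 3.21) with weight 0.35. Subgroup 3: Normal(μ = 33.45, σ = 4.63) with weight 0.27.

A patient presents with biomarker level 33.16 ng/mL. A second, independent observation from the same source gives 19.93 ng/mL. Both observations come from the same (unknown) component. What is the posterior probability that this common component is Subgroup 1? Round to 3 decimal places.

P(component k | x) = π_k·f_k(x) / marginal(x), where marginal(x) = Σ_j π_j·f_j(x).
Since both observations come from the same component, the likelihood for component k is f_k(x₁)·f_k(x₂).
  f_1 = [0.00721861] × [0.0719622] = 0.000519467
  f_2 = [0.00290031] × [0.0479548] = 0.000139084
  f_3 = [0.0859958] × [0.00121265] = 0.000104283
Weight by the priors:
  π_1·f_1 = 0.38 × 0.000519467 = 0.000197397
  π_2·f_2 = 0.35 × 0.000139084 = 4.86794e-05
  π_3·f_3 = 0.27 × 0.000104283 = 2.81563e-05
Marginal: 0.000197397 + 4.86794e-05 + 2.81563e-05 = 0.000274233
Responsibility of Subgroup 1: 0.000197397 / 0.000274233 ≈ 0.720

0.720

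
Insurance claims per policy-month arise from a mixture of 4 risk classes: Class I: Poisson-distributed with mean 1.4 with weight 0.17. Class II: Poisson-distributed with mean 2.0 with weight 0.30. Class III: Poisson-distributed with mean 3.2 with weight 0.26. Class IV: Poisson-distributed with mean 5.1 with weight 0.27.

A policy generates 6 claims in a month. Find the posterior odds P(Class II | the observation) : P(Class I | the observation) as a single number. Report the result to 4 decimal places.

Posterior odds = (π_i f_i(x)) / (π_j f_j(x)); the normalising sum cancels.
Evaluate each component's likelihood at the observed value:
  f_I = e^(−1.4)·1.4^6/6! = 0.00257883
  f_II = e^(−2.0)·2.0^6/6! = 0.0120298
  f_III = e^(−3.2)·3.2^6/6! = 0.060789
  f_IV = e^(−5.1)·5.1^6/6! = 0.149
Odds = (0.30/0.17) × (0.0120298/0.00257883) = 1.76471 × 4.66482 ≈ 8.2320

8.2320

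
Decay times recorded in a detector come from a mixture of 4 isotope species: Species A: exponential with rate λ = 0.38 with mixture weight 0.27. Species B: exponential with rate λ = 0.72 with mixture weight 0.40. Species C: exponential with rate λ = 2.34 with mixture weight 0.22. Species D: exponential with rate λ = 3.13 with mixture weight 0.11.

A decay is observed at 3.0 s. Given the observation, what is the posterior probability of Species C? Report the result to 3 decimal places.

0.007

P(component k | x) = w_k·f_k(x) / marginal(x), where marginal(x) = Σ_j w_j·f_j(x).
Exponential densities:
  L_A = 0.38·e^(−0.38·3.0) = 0.38·e^(−1.1400) = 0.121531
  L_B = 0.72·e^(−0.72·3.0) = 0.72·e^(−2.1600) = 0.0830341
  L_C = 2.34·e^(−2.34·3.0) = 2.34·e^(−7.0200) = 0.00209155
  L_D = 3.13·e^(−3.13·3.0) = 3.13·e^(−9.3900) = 0.000261529
Weight by the priors:
  w_A·L_A = 0.27 × 0.121531 = 0.0328134
  w_B·L_B = 0.40 × 0.0830341 = 0.0332136
  w_C·L_C = 0.22 × 0.00209155 = 0.000460141
  w_D·L_D = 0.11 × 0.000261529 = 2.87681e-05
Sum: 0.0328134 + 0.0332136 + 0.000460141 + 2.87681e-05 = 0.066516
Responsibility of Species C: 0.000460141 / 0.066516 ≈ 0.007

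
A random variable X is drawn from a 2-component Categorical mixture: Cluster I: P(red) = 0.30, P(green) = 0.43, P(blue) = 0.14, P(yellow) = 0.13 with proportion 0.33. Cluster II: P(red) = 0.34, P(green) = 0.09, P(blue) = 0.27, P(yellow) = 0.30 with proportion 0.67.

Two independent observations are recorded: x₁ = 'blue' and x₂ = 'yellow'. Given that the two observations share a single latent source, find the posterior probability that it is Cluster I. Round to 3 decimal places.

By Bayes' theorem, P(k | x) = π_k f_k(x) / Σ_j π_j f_j(x).
Since both observations come from the same component, the likelihood for component k is f_k(x₁)·f_k(x₂).
  f_I = [P(blue | comp) = 0.14] × [0.13] = 0.0182
  f_II = [P(blue | comp) = 0.27] × [0.3] = 0.081
Prior × likelihood for each component:
  π_I·f_I = 0.33 × 0.0182 = 0.006006
  π_II·f_II = 0.67 × 0.081 = 0.05427
Sum: 0.006006 + 0.05427 = 0.060276
Responsibility of Cluster I: 0.006006 / 0.060276 ≈ 0.100

0.100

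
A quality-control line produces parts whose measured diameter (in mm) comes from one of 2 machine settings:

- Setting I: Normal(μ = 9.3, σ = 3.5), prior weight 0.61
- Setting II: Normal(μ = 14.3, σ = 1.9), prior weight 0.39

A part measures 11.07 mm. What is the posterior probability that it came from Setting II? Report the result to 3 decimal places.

P(component k | x) = w_k·f_k(x) / marginal(x), where marginal(x) = Σ_j w_j·f_j(x).
Evaluate each component's likelihood at the observed value:
  L_I = (1/(3.5·√(2π)))·exp(−(11.07−9.3)²/(2·3.5²)) = 0.113984·exp(-0.12787) = 0.100301
  L_II = (1/(1.9·√(2π)))·exp(−(11.07−14.3)²/(2·1.9²)) = 0.209970·exp(-1.44500) = 0.0494995
Prior × likelihood for each component:
  w_I·L_I = 0.61 × 0.100301 = 0.0611839
  w_II·L_II = 0.39 × 0.0494995 = 0.0193048
Marginal: 0.0611839 + 0.0193048 = 0.0804887
Responsibility of Setting II: 0.0193048 / 0.0804887 ≈ 0.240

0.240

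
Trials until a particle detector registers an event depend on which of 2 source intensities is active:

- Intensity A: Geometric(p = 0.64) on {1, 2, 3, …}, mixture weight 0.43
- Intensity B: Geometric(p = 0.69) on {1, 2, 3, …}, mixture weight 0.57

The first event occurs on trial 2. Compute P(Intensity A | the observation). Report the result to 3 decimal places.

Posterior ∝ prior × likelihood, so P(k | x) ∝ π_k f_k(x); normalise over all components.
Evaluate each component's likelihood at the observed value:
  L_A = 0.64·(1−0.64)^1 = 0.64·0.36 = 0.2304
  L_B = 0.69·(1−0.69)^1 = 0.69·0.31 = 0.2139
Prior × likelihood for each component:
  π_A·L_A = 0.43 × 0.2304 = 0.099072
  π_B·L_B = 0.57 × 0.2139 = 0.121923
Evidence: 0.099072 + 0.121923 = 0.220995
P(Intensity A | x) = 0.099072 / 0.220995 ≈ 0.448

0.448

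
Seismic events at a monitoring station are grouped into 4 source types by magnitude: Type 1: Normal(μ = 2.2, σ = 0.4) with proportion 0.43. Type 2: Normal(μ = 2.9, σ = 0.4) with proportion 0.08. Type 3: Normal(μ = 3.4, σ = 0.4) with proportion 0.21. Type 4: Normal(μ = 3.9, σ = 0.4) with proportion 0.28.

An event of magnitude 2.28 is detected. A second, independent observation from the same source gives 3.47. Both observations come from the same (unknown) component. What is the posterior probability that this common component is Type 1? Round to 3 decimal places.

The responsibility of component k is P(Z=k) f_k(x) divided by Σ_j P(Z=j) f_j(x).
Since both observations come from the same component, the likelihood for component k is f_k(x₁)·f_k(x₂).
  L_1 = [(1/(0.4·√(2π)))·exp(−(2.28−2.2)²/(2·0.4²)) = 0.997356·exp(-0.02000) = 0.977607] × [0.00645461] = 0.00631007
  L_2 = [(1/(0.4·√(2π)))·exp(−(2.28−2.9)²/(2·0.4²)) = 0.997356·exp(-1.20125) = 0.300023] × [0.361331] = 0.108407
  L_3 = [(1/(0.4·√(2π)))·exp(−(2.28−3.4)²/(2·0.4²)) = 0.997356·exp(-3.92000) = 0.0197886] × [0.9822] = 0.0194364
  L_4 = [(1/(0.4·√(2π)))·exp(−(2.28−3.9)²/(2·0.4²)) = 0.997356·exp(-8.20125) = 0.000273585] × [0.559641] = 0.000153109
Prior × likelihood for each component:
  P(Z=1)·L_1 = 0.43 × 0.00631007 = 0.00271333
  P(Z=2)·L_2 = 0.08 × 0.108407 = 0.0086726
  P(Z=3)·L_3 = 0.21 × 0.0194364 = 0.00408164
  P(Z=4)·L_4 = 0.28 × 0.000153109 = 4.28706e-05
Marginal: 0.00271333 + 0.0086726 + 0.00408164 + 4.28706e-05 = 0.0155104
Responsibility of Type 1: 0.00271333 / 0.0155104 ≈ 0.175

0.175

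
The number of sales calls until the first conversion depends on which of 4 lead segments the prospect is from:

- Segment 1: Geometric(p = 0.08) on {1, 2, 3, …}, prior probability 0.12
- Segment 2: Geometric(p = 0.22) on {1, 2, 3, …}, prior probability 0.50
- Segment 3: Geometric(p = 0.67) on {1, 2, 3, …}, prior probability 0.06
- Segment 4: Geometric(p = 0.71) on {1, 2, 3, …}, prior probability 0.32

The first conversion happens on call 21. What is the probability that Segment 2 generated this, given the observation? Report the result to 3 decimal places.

P(component k | x) = π_k·f_k(x) / marginal(x), where marginal(x) = Σ_j π_j·f_j(x).
Component likelihoods at x = 21:
  f_1 = 0.0150955
  f_2 = 0.00152867
  f_3 = 1.57164e-10
  f_4 = 1.25666e-11
Multiply by the mixture weights:
  π_1·f_1 = 0.12 × 0.0150955 = 0.00181146
  π_2·f_2 = 0.50 × 0.00152867 = 0.000764337
  π_3·f_3 = 0.06 × 1.57164e-10 = 9.42985e-12
  π_4·f_4 = 0.32 × 1.25666e-11 = 4.02132e-12
Normaliser: 0.00181146 + 0.000764337 + 9.42985e-12 + 4.02132e-12 = 0.00257579
P(Segment 2 | 21) = 0.000764337 / 0.00257579 ≈ 0.297

0.297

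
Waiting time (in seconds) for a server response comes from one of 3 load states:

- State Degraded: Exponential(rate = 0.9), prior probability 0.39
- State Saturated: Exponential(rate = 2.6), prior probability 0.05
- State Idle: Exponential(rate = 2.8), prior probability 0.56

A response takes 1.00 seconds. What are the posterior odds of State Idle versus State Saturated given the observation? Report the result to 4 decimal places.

Posterior odds = (P(Z=i) f_i(x)) / (P(Z=j) f_j(x)); the normalising sum cancels.
Exponential densities:
  f_Degraded = 0.9·e^(−0.9·1.00) = 0.9·e^(−0.9000) = 0.365913
  f_Saturated = 2.6·e^(−2.6·1.00) = 2.6·e^(−2.6000) = 0.193111
  f_Idle = 2.8·e^(−2.8·1.00) = 2.8·e^(−2.8000) = 0.170268
Posterior odds = (P(Z=Idle)·f_Idle) / (P(Z=Saturated)·f_Saturated) = (0.56·0.170268) / (0.05·0.193111) = 0.0953502 / 0.00965557 ≈ 9.8752

9.8752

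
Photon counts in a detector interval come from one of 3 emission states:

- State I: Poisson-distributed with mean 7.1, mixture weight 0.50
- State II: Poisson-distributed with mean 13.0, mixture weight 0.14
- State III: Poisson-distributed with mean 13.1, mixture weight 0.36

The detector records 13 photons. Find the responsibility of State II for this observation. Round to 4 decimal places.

0.2456

Posterior ∝ prior × likelihood, so P(k | x) ∝ w_k f_k(x); normalise over all components.
Evaluate each component's likelihood at the observed value:
  L_I = 0.0154379
  L_II = 0.10994
  L_III = 0.109898
Weight by the priors:
  w_I·L_I = 0.50 × 0.0154379 = 0.00771894
  w_II·L_II = 0.14 × 0.10994 = 0.0153916
  w_III·L_III = 0.36 × 0.109898 = 0.0395632
Normaliser: 0.00771894 + 0.0153916 + 0.0395632 = 0.0626737
P(State II | x) = 0.0153916 / 0.0626737 ≈ 0.2456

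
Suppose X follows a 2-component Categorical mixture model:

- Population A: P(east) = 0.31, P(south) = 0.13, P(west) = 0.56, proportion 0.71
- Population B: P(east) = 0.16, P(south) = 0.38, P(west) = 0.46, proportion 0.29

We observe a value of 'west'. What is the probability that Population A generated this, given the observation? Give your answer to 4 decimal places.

P(component k | x) = π_k·f_k(x) / marginal(x), where marginal(x) = Σ_j π_j·f_j(x).
Categorical probabilities:
  L_A = 0.56
  L_B = 0.46
Unnormalised posteriors:
  π_A·L_A = 0.71 × 0.56 = 0.3976
  π_B·L_B = 0.29 × 0.46 = 0.1334
Denominator: 0.3976 + 0.1334 = 0.531
P(Population A | x) ≈ 0.7488

0.7488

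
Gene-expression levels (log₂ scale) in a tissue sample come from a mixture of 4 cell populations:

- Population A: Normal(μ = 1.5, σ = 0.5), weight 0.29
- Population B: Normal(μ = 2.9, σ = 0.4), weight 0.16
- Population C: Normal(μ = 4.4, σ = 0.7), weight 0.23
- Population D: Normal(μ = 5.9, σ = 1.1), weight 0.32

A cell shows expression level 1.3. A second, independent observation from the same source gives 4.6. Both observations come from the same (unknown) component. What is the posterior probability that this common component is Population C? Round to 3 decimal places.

0.542

P(component k | x) = w_k·f_k(x) / marginal(x), where marginal(x) = Σ_j w_j·f_j(x).
Since both observations come from the same component, the likelihood for component k is f_k(x₁)·f_k(x₂).
  L_A = [0.73654] × [3.58757e-09] = 2.64239e-09
  L_B = [0.000334576] × [0.000119297] = 3.99137e-08
  L_C = [3.14099e-05] × [0.547124] = 1.71851e-05
  L_D = [5.78273e-05] × [0.180397] = 1.04319e-05
Weight by the priors:
  w_A·L_A = 0.29 × 2.64239e-09 = 7.66293e-10
  w_B·L_B = 0.16 × 3.99137e-08 = 6.3862e-09
  w_C·L_C = 0.23 × 1.71851e-05 = 3.95258e-06
  w_D·L_D = 0.32 × 1.04319e-05 = 3.33819e-06
Normaliser: 7.66293e-10 + 6.3862e-09 + 3.95258e-06 + 3.33819e-06 = 7.29793e-06
P(Population C | data) ≈ 0.542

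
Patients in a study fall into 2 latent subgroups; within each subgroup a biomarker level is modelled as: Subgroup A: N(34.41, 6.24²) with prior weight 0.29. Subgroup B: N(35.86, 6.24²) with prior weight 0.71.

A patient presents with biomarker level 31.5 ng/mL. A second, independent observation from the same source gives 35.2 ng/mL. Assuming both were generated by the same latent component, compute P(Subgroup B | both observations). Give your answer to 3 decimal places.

Posterior ∝ prior × likelihood, so P(k | x) ∝ π_k f_k(x); normalise over all components.
Since both observations come from the same component, the likelihood for component k is f_k(x₁)·f_k(x₂).
  L_A = [0.0573457] × [0.0634227] = 0.00363702
  L_B = [0.0500856] × [0.0635764] = 0.00318426
Multiply by the mixture weights:
  π_A·L_A = 0.29 × 0.00363702 = 0.00105474
  π_B·L_B = 0.71 × 0.00318426 = 0.00226083
Sum: 0.00105474 + 0.00226083 = 0.00331556
Responsibility of Subgroup B: 0.00226083 / 0.00331556 ≈ 0.682

0.682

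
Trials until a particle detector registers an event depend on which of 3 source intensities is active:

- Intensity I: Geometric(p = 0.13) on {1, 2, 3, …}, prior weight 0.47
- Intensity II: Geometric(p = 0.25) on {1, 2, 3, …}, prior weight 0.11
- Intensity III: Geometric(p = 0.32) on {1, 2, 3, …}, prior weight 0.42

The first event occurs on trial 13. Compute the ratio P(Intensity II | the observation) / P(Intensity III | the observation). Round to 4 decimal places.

Since P(k|x) ∝ π_k f_k(x), the posterior odds are π_i f_i(x) / (π_j f_j(x)).
Geometric probabilities:
  f_I = 0.0244441
  f_II = 0.00791909
  f_III = 0.00312793
Posterior odds = (π_II·f_II) / (π_III·f_III) = (0.11·0.00791909) / (0.42·0.00312793) = 0.0008711 / 0.00131373 ≈ 0.6631

0.6631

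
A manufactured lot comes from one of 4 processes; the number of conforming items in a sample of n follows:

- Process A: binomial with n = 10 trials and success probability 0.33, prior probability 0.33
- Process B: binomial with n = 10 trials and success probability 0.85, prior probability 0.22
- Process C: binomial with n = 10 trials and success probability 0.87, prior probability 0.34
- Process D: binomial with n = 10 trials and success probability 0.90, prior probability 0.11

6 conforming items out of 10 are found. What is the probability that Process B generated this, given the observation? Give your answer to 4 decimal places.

By Bayes' theorem, P(k | x) = P(Z=k) f_k(x) / Σ_j P(Z=j) f_j(x).
Binomial probabilities:
  p_A = 0.0546515
  p_B = 0.0400957
  p_C = 0.0260081
  p_D = 0.0111603
Weight by the priors:
  P(Z=A)·p_A = 0.33 × 0.0546515 = 0.018035
  P(Z=B)·p_B = 0.22 × 0.0400957 = 0.00882106
  P(Z=C)·p_C = 0.34 × 0.0260081 = 0.00884275
  P(Z=D)·p_D = 0.11 × 0.0111603 = 0.00122763
Denominator: 0.018035 + 0.00882106 + 0.00884275 + 0.00122763 = 0.0369264
So the posterior for Process B is 0.00882106 / 0.0369264 ≈ 0.2389.

0.2389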